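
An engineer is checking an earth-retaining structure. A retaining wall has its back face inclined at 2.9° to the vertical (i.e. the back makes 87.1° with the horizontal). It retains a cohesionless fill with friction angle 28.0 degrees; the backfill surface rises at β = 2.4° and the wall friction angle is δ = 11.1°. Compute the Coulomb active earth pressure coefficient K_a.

0.362

K_a = sin²(α+φ) / [sin²α · sin(α−δ) · (1 + √{sin(φ+δ)sin(φ−β) / (sin(α−δ)sin(α+β))})²].
With α = 87.1°, φ = 28.0°, δ = 11.1°, β = 2.4°: K_a = 0.3620.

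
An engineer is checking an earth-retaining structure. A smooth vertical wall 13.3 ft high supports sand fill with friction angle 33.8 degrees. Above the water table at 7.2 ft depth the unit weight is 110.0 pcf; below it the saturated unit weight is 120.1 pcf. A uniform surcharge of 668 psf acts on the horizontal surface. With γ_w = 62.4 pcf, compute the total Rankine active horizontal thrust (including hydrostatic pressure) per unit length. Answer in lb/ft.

6190 lb/ft

K_a = tan²(45° − φ/2) = 0.2851.
γ' = 120.1 − 62.4 = 57.70 pcf. h₂ = H − d_w = 6.1 ft.
σ'_h: at surface K_a·q = 190.4; at WT K_a(q+γd_w) = 416.3; at base K_a(q+γd_w+γ'h₂) = 516.6 psf.
P₁ = ½(190.4+416.3)×7.2 = 2184; P₂ = ½(416.3+516.6)×6.1 = 2845; P_w = ½γ_w h₂² = 1161.
Total = 2184+2845+1161 = 6190 lb/ft.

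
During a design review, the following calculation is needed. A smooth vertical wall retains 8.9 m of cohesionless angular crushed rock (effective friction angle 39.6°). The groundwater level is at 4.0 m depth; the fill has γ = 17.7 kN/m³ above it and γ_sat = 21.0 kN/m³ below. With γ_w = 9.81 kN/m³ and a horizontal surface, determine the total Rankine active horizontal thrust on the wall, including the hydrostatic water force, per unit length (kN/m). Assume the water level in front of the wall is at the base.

256 kN/m

K_a = tan²(45° − φ/2) = 0.2214.
γ' = 21.0 − 9.81 = 11.19 kN/m³. Depth below WT = 4.9 m.
σ'_h at WT = K_a γ d_w = 15.68 kPa; at base = 15.68 + K_a γ' × 4.9 = 27.82 kPa.
P₁ (0–4.0 m) = ½×15.68×4.0 = 31.35. P₂ (4.0–8.9 m) = ½(15.68+27.82)×4.9 = 106.6.
P_w = ½ γ_w h₂² = 0.5×9.81×4.9² = 117.8. Total = 31.35+106.6+117.8 = 255.7 kN/m.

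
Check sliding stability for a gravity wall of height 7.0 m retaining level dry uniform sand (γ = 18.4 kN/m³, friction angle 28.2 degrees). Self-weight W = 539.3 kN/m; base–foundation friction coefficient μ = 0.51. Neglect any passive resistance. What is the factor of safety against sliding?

K_a = tan²(45° − 28.2°/2) = 0.3582.
P_a = ½K_aγH² = 0.5×0.3582×18.4×7.0² = 161.5 kN/m, acting at H/3 = 2.333 m above the base.
FS_sliding = μW / P_a = 0.51×539.3 / 161.5 = 1.703.

1.70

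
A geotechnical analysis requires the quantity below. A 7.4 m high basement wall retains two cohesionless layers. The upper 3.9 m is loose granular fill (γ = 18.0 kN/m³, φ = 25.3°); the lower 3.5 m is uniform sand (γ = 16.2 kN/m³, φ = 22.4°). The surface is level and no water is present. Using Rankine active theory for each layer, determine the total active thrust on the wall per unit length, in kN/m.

209 kN/m

K_a1 = tan²(45°−25.3°/2) = 0.4012; K_a2 = tan²(45°−22.4°/2) = 0.4482.
Layer 1: σ at base = K_a1 γ₁ h₁ = 28.16 kPa; P₁ = ½×28.16×3.9 = 54.92.
Layer 2: σ_v at top = γ₁h₁ = 70.20; σ_h top = K_a2×70.20 = 31.46; σ_h base = K_a2×(70.20+16.2×3.5) = 56.87.
P₂ = ½(31.46+56.87)×3.5 = 154.6. Total P_a = 54.92+154.6 = 209.5 kN/m.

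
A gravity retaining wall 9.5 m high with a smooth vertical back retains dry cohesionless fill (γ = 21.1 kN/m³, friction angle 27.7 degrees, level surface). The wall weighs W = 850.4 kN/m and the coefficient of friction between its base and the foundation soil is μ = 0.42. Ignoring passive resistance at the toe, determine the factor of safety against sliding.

1.03

K_a = tan²(45° − 27.7°/2) = 0.3653.
P_a = ½K_aγH² = 0.5×0.3653×21.1×9.5² = 347.8 kN/m, acting at H/3 = 3.167 m above the base.
FS_sliding = μW / P_a = 0.42×850.4 / 347.8 = 1.027.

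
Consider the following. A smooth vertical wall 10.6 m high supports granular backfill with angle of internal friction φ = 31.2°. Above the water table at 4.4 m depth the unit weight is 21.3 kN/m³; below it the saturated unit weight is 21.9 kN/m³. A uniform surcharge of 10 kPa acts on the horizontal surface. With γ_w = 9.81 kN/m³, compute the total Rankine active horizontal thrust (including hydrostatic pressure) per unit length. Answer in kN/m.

546 kN/m

K_a = tan²(45° − φ/2) = 0.3175.
γ' = 21.9 − 9.81 = 12.09 kN/m³. h₂ = H − d_w = 6.2 m.
σ'_h: at surface K_a·q = 3.175; at WT K_a(q+γd_w) = 32.93; at base K_a(q+γd_w+γ'h₂) = 56.73 kPa.
P₁ = ½(3.175+32.93)×4.4 = 79.43; P₂ = ½(32.93+56.73)×6.2 = 277.9; P_w = ½γ_w h₂² = 188.5.
Total = 79.43+277.9+188.5 = 545.9 kN/m.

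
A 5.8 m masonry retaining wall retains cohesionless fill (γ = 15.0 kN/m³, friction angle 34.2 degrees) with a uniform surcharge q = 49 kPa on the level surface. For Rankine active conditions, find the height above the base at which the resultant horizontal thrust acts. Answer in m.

2.45 m

K_a = 0.2803.
Triangular part P₁ = ½K_aγH² = 70.73 at H/3 = 1.933 m; rectangular part P₂ = K_a q H = 79.67 at H/2 = 2.900 m.
ȳ = (P₁·1.933 + P₂·2.900)/(P₁+P₂) = 2.445 m.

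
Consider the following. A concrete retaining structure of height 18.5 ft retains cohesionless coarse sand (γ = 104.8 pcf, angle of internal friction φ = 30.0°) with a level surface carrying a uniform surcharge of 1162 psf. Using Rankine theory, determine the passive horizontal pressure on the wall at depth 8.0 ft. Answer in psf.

6000 psf

K_p = (1 + sin φ)/(1 − sin φ) = 3.000.
σ_v = γz + q = 104.8 × 8.0 + 1162 = 2000 psf.
σ_h = K_p σ_v = 3.000 × 2000 = 6001 psf.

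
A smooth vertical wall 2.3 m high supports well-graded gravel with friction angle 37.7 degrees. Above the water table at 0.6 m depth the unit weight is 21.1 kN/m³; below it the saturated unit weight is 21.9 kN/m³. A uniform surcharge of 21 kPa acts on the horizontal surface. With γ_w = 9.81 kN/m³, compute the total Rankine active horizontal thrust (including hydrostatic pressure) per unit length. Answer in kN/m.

36.1 kN/m

K_a = tan²(45° − φ/2) = 0.2411.
γ' = 21.9 − 9.81 = 12.09 kN/m³. h₂ = H − d_w = 1.7 m.
σ'_h: at surface K_a·q = 5.062; at WT K_a(q+γd_w) = 8.114; at base K_a(q+γd_w+γ'h₂) = 13.07 kPa.
P₁ = ½(5.062+8.114)×0.6 = 3.953; P₂ = ½(8.114+13.07)×1.7 = 18.01; P_w = ½γ_w h₂² = 14.18.
Total = 3.953+18.01+14.18 = 36.13 kN/m.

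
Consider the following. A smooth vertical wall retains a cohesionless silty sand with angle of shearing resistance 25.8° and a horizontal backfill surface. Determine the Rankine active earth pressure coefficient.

K_a = tan²(45° − φ/2) = tan²(32.10°) = 0.3935.

0.394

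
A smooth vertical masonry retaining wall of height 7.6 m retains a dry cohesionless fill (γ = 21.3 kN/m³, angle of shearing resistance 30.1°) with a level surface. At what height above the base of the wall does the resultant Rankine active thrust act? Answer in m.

K_a = 0.3320.
The pressure distribution is triangular, so the resultant acts at H/3 above the base = 7.6/3 = 2.533 m.

2.53 m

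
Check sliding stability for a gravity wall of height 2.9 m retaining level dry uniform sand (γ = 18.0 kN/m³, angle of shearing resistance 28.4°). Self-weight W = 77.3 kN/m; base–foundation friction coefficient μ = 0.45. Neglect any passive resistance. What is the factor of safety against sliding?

1.29

K_a = tan²(45° − 28.4°/2) = 0.3554.
P_a = ½K_aγH² = 0.5×0.3554×18.0×2.9² = 26.90 kN/m, acting at H/3 = 0.9667 m above the base.
FS_sliding = μW / P_a = 0.45×77.3 / 26.90 = 1.293.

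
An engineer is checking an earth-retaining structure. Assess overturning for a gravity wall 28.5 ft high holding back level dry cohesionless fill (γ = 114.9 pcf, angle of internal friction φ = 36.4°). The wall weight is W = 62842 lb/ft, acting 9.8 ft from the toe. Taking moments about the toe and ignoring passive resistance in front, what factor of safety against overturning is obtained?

5.44

K_a = tan²(45° − 36.4°/2) = 0.2552.
P_a = ½K_aγH² = 0.5×0.2552×114.9×28.5² = 11910 lb/ft, acting at H/3 = 9.500 ft above the base.
Overturning moment M_o = P_a × H/3 = 11910 × 9.500 = 113100.
Resisting moment M_r = W × 9.8 = 62842 × 9.8 = 615900.
FS_overturning = M_r/M_o = 615900/113100 = 5.444.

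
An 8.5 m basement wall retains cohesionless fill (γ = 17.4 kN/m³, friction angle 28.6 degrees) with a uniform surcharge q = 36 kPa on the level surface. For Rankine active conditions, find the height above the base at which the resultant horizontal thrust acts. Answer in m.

K_a = 0.3525.
Triangular part P₁ = ½K_aγH² = 221.6 at H/3 = 2.833 m; rectangular part P₂ = K_a q H = 107.9 at H/2 = 4.250 m.
ȳ = (P₁·2.833 + P₂·4.250)/(P₁+P₂) = 3.297 m.

3.30 m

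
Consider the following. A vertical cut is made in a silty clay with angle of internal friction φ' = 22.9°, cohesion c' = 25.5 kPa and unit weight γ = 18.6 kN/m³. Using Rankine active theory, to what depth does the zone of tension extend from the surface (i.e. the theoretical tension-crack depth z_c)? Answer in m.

4.13 m

K_a = tan²(45° − 22.9°/2) = 0.4398; √K_a = 0.6631.
The active pressure is zero where K_a γ z = 2c√K_a, so z_c = 2c/(γ√K_a) = 2×25.5/(18.6×0.6631) = 4.135 m.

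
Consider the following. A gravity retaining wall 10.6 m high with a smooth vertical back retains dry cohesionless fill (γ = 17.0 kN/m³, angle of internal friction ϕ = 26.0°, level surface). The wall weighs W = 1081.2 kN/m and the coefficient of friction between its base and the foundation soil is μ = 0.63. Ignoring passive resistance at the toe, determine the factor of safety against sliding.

1.83

K_a = tan²(45° − 26.0°/2) = 0.3905.
P_a = ½K_aγH² = 0.5×0.3905×17.0×10.6² = 372.9 kN/m, acting at H/3 = 3.533 m above the base.
FS_sliding = μW / P_a = 0.63×1081.2 / 372.9 = 1.827.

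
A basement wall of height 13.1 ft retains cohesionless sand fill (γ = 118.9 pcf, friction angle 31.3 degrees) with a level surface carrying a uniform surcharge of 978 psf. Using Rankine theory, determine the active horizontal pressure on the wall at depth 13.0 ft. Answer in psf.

798 psf

K_a = (1 − sin φ)/(1 + sin φ) = 0.3162.
σ_v = γz + q = 118.9 × 13.0 + 978 = 2524 psf.
σ_h = K_a σ_v = 0.3162 × 2524 = 798.0 psf.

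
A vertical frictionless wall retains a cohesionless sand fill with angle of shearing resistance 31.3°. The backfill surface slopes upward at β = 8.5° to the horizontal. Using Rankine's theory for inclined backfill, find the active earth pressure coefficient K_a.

K_a = cos β · (cos β − √(cos²β − cos²φ)) / (cos β + √(cos²β − cos²φ)).
cos β = 0.9890, cos φ = 0.8545, √(cos²β − cos²φ) = 0.4980.
K_a = 0.9890 × (0.9890 − 0.4980)/(0.9890 + 0.4980) = 0.3265.

0.327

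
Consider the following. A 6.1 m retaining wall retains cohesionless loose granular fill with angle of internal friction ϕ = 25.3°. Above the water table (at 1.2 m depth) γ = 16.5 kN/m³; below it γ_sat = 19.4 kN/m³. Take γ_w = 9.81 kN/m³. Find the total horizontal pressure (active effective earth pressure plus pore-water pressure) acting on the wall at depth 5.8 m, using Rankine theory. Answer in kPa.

K_a = (1 − sin φ)/(1 + sin φ) = 0.4012.
γ' = 19.4 − 9.81 = 9.590 kN/m³.
Effective vertical stress at 5.8 m: σ'_v = 16.5×1.2 + 9.590×4.60 = 63.91 kPa.
σ'_h = K_a σ'_v = 0.4012 × 63.91 = 25.64 kPa; u = γ_w × 4.60 = 45.13 kPa.
Total σ_h = 25.64 + 45.13 = 70.77 kPa.

70.8 kPa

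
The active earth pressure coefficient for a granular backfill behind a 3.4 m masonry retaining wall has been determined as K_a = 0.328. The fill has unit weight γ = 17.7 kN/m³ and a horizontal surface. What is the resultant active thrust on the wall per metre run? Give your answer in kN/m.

P = ½ K_a γ H² = 0.5 × 0.328 × 17.7 × 3.4² = 33.56 kN/m.

33.6 kN/m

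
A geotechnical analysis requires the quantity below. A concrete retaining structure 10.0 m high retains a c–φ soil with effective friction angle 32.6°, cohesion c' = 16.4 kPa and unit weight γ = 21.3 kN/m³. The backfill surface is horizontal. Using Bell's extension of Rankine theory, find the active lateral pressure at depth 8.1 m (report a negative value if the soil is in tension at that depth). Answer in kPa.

33.8 kPa

K_a = (1 − sin φ)/(1 + sin φ) = 0.2997.
σ_a = K_a γ z − 2c√K_a = 0.2997×21.3×8.1 − 2×16.4×0.5475 = 33.76 kPa.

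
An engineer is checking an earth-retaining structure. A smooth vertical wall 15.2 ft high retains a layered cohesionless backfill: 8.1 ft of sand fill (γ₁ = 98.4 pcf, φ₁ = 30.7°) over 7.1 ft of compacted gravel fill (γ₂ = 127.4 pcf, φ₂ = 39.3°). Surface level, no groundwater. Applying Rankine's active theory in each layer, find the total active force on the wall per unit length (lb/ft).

K_a1 = tan²(45°−30.7°/2) = 0.3240; K_a2 = tan²(45°−39.3°/2) = 0.2245.
Layer 1: σ at base = K_a1 γ₁ h₁ = 258.3 psf; P₁ = ½×258.3×8.1 = 1046.
Layer 2: σ_v at top = γ₁h₁ = 797.0; σ_h top = K_a2×797.0 = 178.9; σ_h base = K_a2×(797.0+127.4×7.1) = 381.9.
P₂ = ½(178.9+381.9)×7.1 = 1991. Total P_a = 1046+1991 = 3037 lb/ft.

3040 lb/ft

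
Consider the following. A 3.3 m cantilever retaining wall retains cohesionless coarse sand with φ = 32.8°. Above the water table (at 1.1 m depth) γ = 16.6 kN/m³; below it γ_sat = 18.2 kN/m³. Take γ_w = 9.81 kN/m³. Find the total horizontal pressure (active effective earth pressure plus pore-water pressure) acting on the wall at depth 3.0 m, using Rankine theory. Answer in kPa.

K_a = (1 − sin φ)/(1 + sin φ) = 0.2973.
γ' = 18.2 − 9.81 = 8.390 kN/m³.
Effective vertical stress at 3.0 m: σ'_v = 16.6×1.1 + 8.390×1.90 = 34.20 kPa.
σ'_h = K_a σ'_v = 0.2973 × 34.20 = 10.17 kPa; u = γ_w × 1.90 = 18.64 kPa.
Total σ_h = 10.17 + 18.64 = 28.81 kPa.

28.8 kPa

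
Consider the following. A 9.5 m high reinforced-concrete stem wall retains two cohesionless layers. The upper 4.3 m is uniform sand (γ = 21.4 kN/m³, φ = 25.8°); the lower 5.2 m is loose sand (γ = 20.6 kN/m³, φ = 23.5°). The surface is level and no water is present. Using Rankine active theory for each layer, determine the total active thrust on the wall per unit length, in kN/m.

K_a1 = tan²(45°−25.8°/2) = 0.3935; K_a2 = tan²(45°−23.5°/2) = 0.4298.
Layer 1: σ at base = K_a1 γ₁ h₁ = 36.21 kPa; P₁ = ½×36.21×4.3 = 77.85.
Layer 2: σ_v at top = γ₁h₁ = 92.02; σ_h top = K_a2×92.02 = 39.55; σ_h base = K_a2×(92.02+20.6×5.2) = 85.60.
P₂ = ½(39.55+85.60)×5.2 = 325.4. Total P_a = 77.85+325.4 = 403.3 kN/m.

403 kN/m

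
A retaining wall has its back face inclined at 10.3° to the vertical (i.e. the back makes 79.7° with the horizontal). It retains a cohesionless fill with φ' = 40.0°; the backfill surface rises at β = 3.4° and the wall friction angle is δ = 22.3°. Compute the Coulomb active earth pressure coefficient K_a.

K_a = sin²(α+φ) / [sin²α · sin(α−δ) · (1 + √{sin(φ+δ)sin(φ−β) / (sin(α−δ)sin(α+β))})²].
With α = 79.7°, φ = 40.0°, δ = 22.3°, β = 3.4°: K_a = 0.2873.

0.287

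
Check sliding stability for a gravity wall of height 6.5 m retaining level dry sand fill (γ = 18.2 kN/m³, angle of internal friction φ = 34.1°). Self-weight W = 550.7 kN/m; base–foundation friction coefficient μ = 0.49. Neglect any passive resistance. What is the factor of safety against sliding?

2.49

K_a = tan²(45° − 34.1°/2) = 0.2815.
P_a = ½K_aγH² = 0.5×0.2815×18.2×6.5² = 108.2 kN/m, acting at H/3 = 2.167 m above the base.
FS_sliding = μW / P_a = 0.49×550.7 / 108.2 = 2.493.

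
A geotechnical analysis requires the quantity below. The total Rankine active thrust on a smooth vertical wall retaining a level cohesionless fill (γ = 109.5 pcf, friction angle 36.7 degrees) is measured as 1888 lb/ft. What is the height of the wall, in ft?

11.7 ft

K_a = 0.2519. P_a = ½ K_a γ H² ⇒ H = √(2P_a/(K_a γ)).
H = √(2×1888/(0.2519×109.5)) = 11.70 ft.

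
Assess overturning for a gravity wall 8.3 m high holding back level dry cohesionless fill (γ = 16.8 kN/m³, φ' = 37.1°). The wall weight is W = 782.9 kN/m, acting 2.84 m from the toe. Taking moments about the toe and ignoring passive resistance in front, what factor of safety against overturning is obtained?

K_a = tan²(45° − 37.1°/2) = 0.2475.
P_a = ½K_aγH² = 0.5×0.2475×16.8×8.3² = 143.2 kN/m, acting at H/3 = 2.767 m above the base.
Overturning moment M_o = P_a × H/3 = 143.2 × 2.767 = 396.2.
Resisting moment M_r = W × 2.84 = 782.9 × 2.84 = 2223.
FS_overturning = M_r/M_o = 2223/396.2 = 5.611.

5.61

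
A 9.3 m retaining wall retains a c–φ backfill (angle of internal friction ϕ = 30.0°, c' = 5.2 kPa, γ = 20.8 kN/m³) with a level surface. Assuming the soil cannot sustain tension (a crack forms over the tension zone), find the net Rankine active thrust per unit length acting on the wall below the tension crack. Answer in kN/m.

K_a = 0.3333; √K_a = 0.5774.
Tension-crack depth z_c = 2c/(γ√K_a) = 2×5.2/(20.8×0.5774) = 0.8660 m.
σ_a at base = K_a γ H − 2c√K_a = 0.3333×20.8×9.3 − 2×5.2×0.5774 = 58.48 kPa.
P_a = ½ × 58.48 × (H − z_c) = 0.5×58.48×8.434 = 246.6 kN/m.

247 kN/m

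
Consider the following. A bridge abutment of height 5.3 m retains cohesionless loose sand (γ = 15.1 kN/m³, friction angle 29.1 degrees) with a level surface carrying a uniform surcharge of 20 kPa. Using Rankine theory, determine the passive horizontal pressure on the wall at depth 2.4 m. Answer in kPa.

K_p = (1 + sin φ)/(1 − sin φ) = 2.894.
σ_v = γz + q = 15.1 × 2.4 + 20 = 56.24 kPa.
σ_h = K_p σ_v = 2.894 × 56.24 = 162.7 kPa.

163 kPa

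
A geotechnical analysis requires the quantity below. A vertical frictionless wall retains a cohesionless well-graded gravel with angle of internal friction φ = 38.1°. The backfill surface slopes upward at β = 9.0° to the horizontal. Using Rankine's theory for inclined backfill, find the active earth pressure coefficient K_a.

0.244

K_a = cos β · (cos β − √(cos²β − cos²φ)) / (cos β + √(cos²β − cos²φ)).
cos β = 0.9877, cos φ = 0.7869, √(cos²β − cos²φ) = 0.5969.
K_a = 0.9877 × (0.9877 − 0.5969)/(0.9877 + 0.5969) = 0.2436.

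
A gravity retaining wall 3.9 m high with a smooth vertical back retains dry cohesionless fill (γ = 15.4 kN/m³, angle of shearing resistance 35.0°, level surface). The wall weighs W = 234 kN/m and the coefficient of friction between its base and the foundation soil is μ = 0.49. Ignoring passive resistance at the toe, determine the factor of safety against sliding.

K_a = tan²(45° − 35.0°/2) = 0.2710.
P_a = ½K_aγH² = 0.5×0.2710×15.4×3.9² = 31.74 kN/m, acting at H/3 = 1.300 m above the base.
FS_sliding = μW / P_a = 0.49×234 / 31.74 = 3.613.

3.61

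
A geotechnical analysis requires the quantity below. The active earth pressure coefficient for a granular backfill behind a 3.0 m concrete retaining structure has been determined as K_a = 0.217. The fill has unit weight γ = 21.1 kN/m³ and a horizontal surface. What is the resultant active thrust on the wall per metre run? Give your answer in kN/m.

P = ½ K_a γ H² = 0.5 × 0.217 × 21.1 × 3.0² = 20.60 kN/m.

20.6 kN/m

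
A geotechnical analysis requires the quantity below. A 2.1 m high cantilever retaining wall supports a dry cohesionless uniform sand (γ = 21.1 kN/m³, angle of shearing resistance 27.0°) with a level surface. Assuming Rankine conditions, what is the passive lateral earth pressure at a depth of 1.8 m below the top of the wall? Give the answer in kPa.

K_p = (1 + sin φ)/(1 − sin φ) = 2.663.
σ_h = K_p γ z = 2.663 × 21.1 × 1.8 = 101.1 kPa.

101 kPa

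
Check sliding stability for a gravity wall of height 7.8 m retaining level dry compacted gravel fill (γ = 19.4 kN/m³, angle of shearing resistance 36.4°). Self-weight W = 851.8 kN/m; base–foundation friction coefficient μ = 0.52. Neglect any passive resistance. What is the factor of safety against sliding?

K_a = tan²(45° − 36.4°/2) = 0.2552.
P_a = ½K_aγH² = 0.5×0.2552×19.4×7.8² = 150.6 kN/m, acting at H/3 = 2.600 m above the base.
FS_sliding = μW / P_a = 0.52×851.8 / 150.6 = 2.941.

2.94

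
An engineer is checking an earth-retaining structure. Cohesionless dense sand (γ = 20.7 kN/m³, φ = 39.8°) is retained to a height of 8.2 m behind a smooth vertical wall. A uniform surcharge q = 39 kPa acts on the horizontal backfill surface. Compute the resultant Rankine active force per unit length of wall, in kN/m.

K_a = tan²(45° − φ/2) = 0.2194.
Soil triangle: ½ K_a γ H² = 0.5×0.2194×20.7×8.2² = 152.7 kN/m.
Surcharge rectangle: K_a q H = 0.2194×39×8.2 = 70.17 kN/m.
Total = 152.7 + 70.17 = 222.9 kN/m.

223 kN/m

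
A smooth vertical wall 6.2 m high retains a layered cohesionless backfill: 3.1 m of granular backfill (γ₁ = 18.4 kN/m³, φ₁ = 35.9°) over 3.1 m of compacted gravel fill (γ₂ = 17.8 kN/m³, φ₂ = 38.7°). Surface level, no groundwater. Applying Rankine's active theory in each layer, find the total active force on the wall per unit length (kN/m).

K_a1 = tan²(45°−35.9°/2) = 0.2607; K_a2 = tan²(45°−38.7°/2) = 0.2306.
Layer 1: σ at base = K_a1 γ₁ h₁ = 14.87 kPa; P₁ = ½×14.87×3.1 = 23.05.
Layer 2: σ_v at top = γ₁h₁ = 57.04; σ_h top = K_a2×57.04 = 13.15; σ_h base = K_a2×(57.04+17.8×3.1) = 25.88.
P₂ = ½(13.15+25.88)×3.1 = 60.49. Total P_a = 23.05+60.49 = 83.55 kN/m.

83.5 kN/m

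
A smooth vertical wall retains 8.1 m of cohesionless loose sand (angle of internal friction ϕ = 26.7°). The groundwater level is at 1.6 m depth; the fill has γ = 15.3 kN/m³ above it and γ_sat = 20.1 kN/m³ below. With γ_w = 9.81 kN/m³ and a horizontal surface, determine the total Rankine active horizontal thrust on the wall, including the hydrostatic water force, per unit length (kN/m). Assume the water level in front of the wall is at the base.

358 kN/m

K_a = tan²(45° − φ/2) = 0.3800.
γ' = 20.1 − 9.81 = 10.29 kN/m³. Depth below WT = 6.5 m.
σ'_h at WT = K_a γ d_w = 9.301 kPa; at base = 9.301 + K_a γ' × 6.5 = 34.71 kPa.
P₁ (0–1.6 m) = ½×9.301×1.6 = 7.441. P₂ (1.6–8.1 m) = ½(9.301+34.71)×6.5 = 143.1.
P_w = ½ γ_w h₂² = 0.5×9.81×6.5² = 207.2. Total = 7.441+143.1+207.2 = 357.7 kN/m.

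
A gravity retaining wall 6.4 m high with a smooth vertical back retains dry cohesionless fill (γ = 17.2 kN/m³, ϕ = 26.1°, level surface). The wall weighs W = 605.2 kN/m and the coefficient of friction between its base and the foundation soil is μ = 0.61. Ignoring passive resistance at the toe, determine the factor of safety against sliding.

K_a = tan²(45° − 26.1°/2) = 0.3889.
P_a = ½K_aγH² = 0.5×0.3889×17.2×6.4² = 137.0 kN/m, acting at H/3 = 2.133 m above the base.
FS_sliding = μW / P_a = 0.61×605.2 / 137.0 = 2.695.

2.69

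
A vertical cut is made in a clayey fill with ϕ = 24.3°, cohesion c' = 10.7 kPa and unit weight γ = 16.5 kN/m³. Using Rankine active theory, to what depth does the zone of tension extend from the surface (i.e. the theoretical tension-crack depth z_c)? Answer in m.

2.01 m

K_a = tan²(45° − 24.3°/2) = 0.4169; √K_a = 0.6457.
The active pressure is zero where K_a γ z = 2c√K_a, so z_c = 2c/(γ√K_a) = 2×10.7/(16.5×0.6457) = 2.009 m.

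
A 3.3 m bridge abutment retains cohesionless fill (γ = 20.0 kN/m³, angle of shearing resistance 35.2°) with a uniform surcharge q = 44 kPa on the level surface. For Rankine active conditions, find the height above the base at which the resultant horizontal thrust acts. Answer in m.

1.41 m

K_a = 0.2687.
Triangular part P₁ = ½K_aγH² = 29.26 at H/3 = 1.100 m; rectangular part P₂ = K_a q H = 39.01 at H/2 = 1.650 m.
ȳ = (P₁·1.100 + P₂·1.650)/(P₁+P₂) = 1.414 m.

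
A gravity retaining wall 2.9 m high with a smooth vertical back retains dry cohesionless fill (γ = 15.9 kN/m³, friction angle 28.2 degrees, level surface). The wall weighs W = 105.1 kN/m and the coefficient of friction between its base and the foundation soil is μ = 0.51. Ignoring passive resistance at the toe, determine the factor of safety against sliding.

K_a = tan²(45° − 28.2°/2) = 0.3582.
P_a = ½K_aγH² = 0.5×0.3582×15.9×2.9² = 23.95 kN/m, acting at H/3 = 0.9667 m above the base.
FS_sliding = μW / P_a = 0.51×105.1 / 23.95 = 2.238.

2.24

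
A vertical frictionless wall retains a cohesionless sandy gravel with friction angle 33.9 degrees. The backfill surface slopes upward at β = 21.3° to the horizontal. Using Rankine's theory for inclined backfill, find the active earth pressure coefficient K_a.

K_a = cos β · (cos β − √(cos²β − cos²φ)) / (cos β + √(cos²β − cos²φ)).
cos β = 0.9317, cos φ = 0.8300, √(cos²β − cos²φ) = 0.4232.
K_a = 0.9317 × (0.9317 − 0.4232)/(0.9317 + 0.4232) = 0.3496.

0.350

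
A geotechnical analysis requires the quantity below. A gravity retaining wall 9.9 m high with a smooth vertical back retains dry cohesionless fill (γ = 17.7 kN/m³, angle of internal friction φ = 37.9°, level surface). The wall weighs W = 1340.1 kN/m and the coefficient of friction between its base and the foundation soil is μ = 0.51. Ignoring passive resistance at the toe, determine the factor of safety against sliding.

3.30

K_a = tan²(45° − 37.9°/2) = 0.2389.
P_a = ½K_aγH² = 0.5×0.2389×17.7×9.9² = 207.3 kN/m, acting at H/3 = 3.300 m above the base.
FS_sliding = μW / P_a = 0.51×1340.1 / 207.3 = 3.298.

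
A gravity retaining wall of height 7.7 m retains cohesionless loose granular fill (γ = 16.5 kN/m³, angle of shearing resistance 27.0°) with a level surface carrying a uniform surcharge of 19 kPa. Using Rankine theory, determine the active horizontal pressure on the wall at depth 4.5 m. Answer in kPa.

K_a = (1 − sin φ)/(1 + sin φ) = 0.3755.
σ_v = γz + q = 16.5 × 4.5 + 19 = 93.25 kPa.
σ_h = K_a σ_v = 0.3755 × 93.25 = 35.02 kPa.

35.0 kPa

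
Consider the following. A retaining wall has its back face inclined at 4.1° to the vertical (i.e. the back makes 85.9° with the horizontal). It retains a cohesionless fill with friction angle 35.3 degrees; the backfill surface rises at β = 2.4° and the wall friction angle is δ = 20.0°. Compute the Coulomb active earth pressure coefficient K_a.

0.279

K_a = sin²(α+φ) / [sin²α · sin(α−δ) · (1 + √{sin(φ+δ)sin(φ−β) / (sin(α−δ)sin(α+β))})²].
With α = 85.9°, φ = 35.3°, δ = 20.0°, β = 2.4°: K_a = 0.2789.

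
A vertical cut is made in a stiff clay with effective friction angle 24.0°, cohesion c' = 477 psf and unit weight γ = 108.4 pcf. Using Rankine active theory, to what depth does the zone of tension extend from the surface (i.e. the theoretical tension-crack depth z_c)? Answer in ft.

K_a = tan²(45° − 24.0°/2) = 0.4217; √K_a = 0.6494.
The active pressure is zero where K_a γ z = 2c√K_a, so z_c = 2c/(γ√K_a) = 2×477/(108.4×0.6494) = 13.55 ft.

13.6 ft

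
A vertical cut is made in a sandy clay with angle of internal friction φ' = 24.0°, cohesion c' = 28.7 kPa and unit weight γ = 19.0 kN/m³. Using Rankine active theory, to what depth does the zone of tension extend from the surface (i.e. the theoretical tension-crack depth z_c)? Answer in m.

K_a = tan²(45° − 24.0°/2) = 0.4217; √K_a = 0.6494.
The active pressure is zero where K_a γ z = 2c√K_a, so z_c = 2c/(γ√K_a) = 2×28.7/(19.0×0.6494) = 4.652 m.

4.65 m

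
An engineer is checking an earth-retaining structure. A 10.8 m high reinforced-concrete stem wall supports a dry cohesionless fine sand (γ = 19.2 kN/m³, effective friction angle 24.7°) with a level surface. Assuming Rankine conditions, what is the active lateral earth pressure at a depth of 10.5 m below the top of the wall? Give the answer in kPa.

82.8 kPa

K_a = (1 − sin φ)/(1 + sin φ) = 0.4106.
σ_h = K_a γ z = 0.4106 × 19.2 × 10.5 = 82.77 kPa.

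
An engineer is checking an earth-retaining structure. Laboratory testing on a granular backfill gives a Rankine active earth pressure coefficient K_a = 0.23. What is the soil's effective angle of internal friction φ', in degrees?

K_a = tan²(45° − φ/2) ⇒ 45° − φ/2 = arctan(√0.23) = 25.62°.
φ = 2(45° − 25.62°) = 38.76°.

38.8°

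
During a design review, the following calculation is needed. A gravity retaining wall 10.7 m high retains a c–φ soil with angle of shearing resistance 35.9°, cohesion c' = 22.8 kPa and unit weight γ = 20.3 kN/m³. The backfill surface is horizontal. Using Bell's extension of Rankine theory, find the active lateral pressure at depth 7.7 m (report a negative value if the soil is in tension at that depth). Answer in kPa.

K_a = (1 − sin φ)/(1 + sin φ) = 0.2607.
σ_a = K_a γ z − 2c√K_a = 0.2607×20.3×7.7 − 2×22.8×0.5106 = 17.47 kPa.

17.5 kPa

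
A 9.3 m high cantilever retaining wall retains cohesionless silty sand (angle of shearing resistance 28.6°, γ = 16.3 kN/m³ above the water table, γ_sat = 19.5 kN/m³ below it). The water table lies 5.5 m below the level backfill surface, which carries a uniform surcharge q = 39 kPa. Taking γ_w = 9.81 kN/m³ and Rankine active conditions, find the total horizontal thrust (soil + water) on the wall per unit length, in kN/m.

430 kN/m

K_a = tan²(45° − φ/2) = 0.3525.
γ' = 19.5 − 9.81 = 9.690 kN/m³. h₂ = H − d_w = 3.8 m.
σ'_h: at surface K_a·q = 13.75; at WT K_a(q+γd_w) = 45.36; at base K_a(q+γd_w+γ'h₂) = 58.34 kPa.
P₁ = ½(13.75+45.36)×5.5 = 162.5; P₂ = ½(45.36+58.34)×3.8 = 197.0; P_w = ½γ_w h₂² = 70.83.
Total = 162.5+197.0+70.83 = 430.4 kN/m.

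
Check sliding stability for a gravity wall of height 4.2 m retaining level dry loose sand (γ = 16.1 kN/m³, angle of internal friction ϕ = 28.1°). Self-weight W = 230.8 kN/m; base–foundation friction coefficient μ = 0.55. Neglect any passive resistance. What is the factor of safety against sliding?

2.49

K_a = tan²(45° − 28.1°/2) = 0.3596.
P_a = ½K_aγH² = 0.5×0.3596×16.1×4.2² = 51.07 kN/m, acting at H/3 = 1.400 m above the base.
FS_sliding = μW / P_a = 0.55×230.8 / 51.07 = 2.486.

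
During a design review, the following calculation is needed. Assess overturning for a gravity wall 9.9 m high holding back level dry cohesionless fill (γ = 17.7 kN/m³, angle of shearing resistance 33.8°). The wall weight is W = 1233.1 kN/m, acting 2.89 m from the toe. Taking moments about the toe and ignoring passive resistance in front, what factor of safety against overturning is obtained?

K_a = tan²(45° − 33.8°/2) = 0.2851.
P_a = ½K_aγH² = 0.5×0.2851×17.7×9.9² = 247.3 kN/m, acting at H/3 = 3.300 m above the base.
Overturning moment M_o = P_a × H/3 = 247.3 × 3.300 = 816.1.
Resisting moment M_r = W × 2.89 = 1233.1 × 2.89 = 3564.
FS_overturning = M_r/M_o = 3564/816.1 = 4.367.

4.37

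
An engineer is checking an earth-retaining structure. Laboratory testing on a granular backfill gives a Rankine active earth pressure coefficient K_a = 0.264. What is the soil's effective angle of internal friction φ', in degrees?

35.6°

K_a = tan²(45° − φ/2) ⇒ 45° − φ/2 = arctan(√0.264) = 27.19°.
φ = 2(45° − 27.19°) = 35.61°.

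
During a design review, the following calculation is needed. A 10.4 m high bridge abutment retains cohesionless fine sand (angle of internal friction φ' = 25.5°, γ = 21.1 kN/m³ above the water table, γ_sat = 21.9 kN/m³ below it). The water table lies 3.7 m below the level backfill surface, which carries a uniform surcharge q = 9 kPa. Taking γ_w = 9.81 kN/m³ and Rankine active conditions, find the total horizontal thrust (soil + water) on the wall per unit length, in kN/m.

631 kN/m

K_a = tan²(45° − φ/2) = 0.3981.
γ' = 21.9 − 9.81 = 12.09 kN/m³. h₂ = H − d_w = 6.7 m.
σ'_h: at surface K_a·q = 3.583; at WT K_a(q+γd_w) = 34.66; at base K_a(q+γd_w+γ'h₂) = 66.91 kPa.
P₁ = ½(3.583+34.66)×3.7 = 70.75; P₂ = ½(34.66+66.91)×6.7 = 340.3; P_w = ½γ_w h₂² = 220.2.
Total = 70.75+340.3+220.2 = 631.2 kN/m.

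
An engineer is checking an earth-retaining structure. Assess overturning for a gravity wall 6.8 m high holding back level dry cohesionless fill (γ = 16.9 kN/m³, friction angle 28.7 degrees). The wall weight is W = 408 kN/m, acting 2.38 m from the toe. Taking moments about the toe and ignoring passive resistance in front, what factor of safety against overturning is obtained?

3.12

K_a = tan²(45° − 28.7°/2) = 0.3511.
P_a = ½K_aγH² = 0.5×0.3511×16.9×6.8² = 137.2 kN/m, acting at H/3 = 2.267 m above the base.
Overturning moment M_o = P_a × H/3 = 137.2 × 2.267 = 311.0.
Resisting moment M_r = W × 2.38 = 408 × 2.38 = 971.0.
FS_overturning = M_r/M_o = 971.0/311.0 = 3.122.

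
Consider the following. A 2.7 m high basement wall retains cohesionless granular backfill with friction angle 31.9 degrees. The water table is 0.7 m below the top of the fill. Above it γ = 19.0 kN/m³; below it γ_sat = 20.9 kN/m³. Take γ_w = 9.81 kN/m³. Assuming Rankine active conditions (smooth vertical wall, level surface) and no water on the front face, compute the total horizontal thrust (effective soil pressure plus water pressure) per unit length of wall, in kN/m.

K_a = tan²(45° − φ/2) = 0.3085.
γ' = 20.9 − 9.81 = 11.09 kN/m³. Depth below WT = 2.0 m.
σ'_h at WT = K_a γ d_w = 4.103 kPa; at base = 4.103 + K_a γ' × 2.0 = 10.95 kPa.
P₁ (0–0.7 m) = ½×4.103×0.7 = 1.436. P₂ (0.7–2.7 m) = ½(4.103+10.95)×2.0 = 15.05.
P_w = ½ γ_w h₂² = 0.5×9.81×2.0² = 19.62. Total = 1.436+15.05+19.62 = 36.11 kN/m.

36.1 kN/m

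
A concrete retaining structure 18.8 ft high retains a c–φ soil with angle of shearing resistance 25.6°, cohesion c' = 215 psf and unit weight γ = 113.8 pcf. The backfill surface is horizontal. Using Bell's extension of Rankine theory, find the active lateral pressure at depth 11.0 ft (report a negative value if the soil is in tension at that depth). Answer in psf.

K_a = (1 − sin φ)/(1 + sin φ) = 0.3966.
σ_a = K_a γ z − 2c√K_a = 0.3966×113.8×11.0 − 2×215×0.6297 = 225.6 psf.

226 psf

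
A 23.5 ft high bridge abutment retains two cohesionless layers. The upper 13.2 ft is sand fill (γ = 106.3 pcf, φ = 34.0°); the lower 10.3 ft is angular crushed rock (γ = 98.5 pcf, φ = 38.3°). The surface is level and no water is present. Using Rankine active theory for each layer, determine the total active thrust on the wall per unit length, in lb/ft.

K_a1 = tan²(45°−34.0°/2) = 0.2827; K_a2 = tan²(45°−38.3°/2) = 0.2347.
Layer 1: σ at base = K_a1 γ₁ h₁ = 396.7 psf; P₁ = ½×396.7×13.2 = 2618.
Layer 2: σ_v at top = γ₁h₁ = 1403; σ_h top = K_a2×1403 = 329.4; σ_h base = K_a2×(1403+98.5×10.3) = 567.5.
P₂ = ½(329.4+567.5)×10.3 = 4619. Total P_a = 2618+4619 = 7237 lb/ft.

7240 lb/ft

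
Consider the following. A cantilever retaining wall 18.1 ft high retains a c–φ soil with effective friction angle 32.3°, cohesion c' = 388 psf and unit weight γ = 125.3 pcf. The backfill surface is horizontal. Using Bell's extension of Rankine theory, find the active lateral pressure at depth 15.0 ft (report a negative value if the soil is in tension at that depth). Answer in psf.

143 psf

K_a = (1 − sin φ)/(1 + sin φ) = 0.3035.
σ_a = K_a γ z − 2c√K_a = 0.3035×125.3×15.0 − 2×388×0.5509 = 142.9 psf.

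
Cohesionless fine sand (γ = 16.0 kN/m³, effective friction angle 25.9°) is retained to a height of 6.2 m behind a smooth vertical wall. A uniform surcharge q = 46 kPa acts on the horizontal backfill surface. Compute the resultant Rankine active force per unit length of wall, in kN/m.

232 kN/m

K_a = tan²(45° − φ/2) = 0.3920.
Soil triangle: ½ K_a γ H² = 0.5×0.3920×16.0×6.2² = 120.5 kN/m.
Surcharge rectangle: K_a q H = 0.3920×46×6.2 = 111.8 kN/m.
Total = 120.5 + 111.8 = 232.3 kN/m.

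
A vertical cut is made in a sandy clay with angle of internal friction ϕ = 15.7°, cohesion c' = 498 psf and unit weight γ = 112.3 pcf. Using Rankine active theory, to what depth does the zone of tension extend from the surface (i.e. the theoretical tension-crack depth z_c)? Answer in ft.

K_a = tan²(45° − 15.7°/2) = 0.5741; √K_a = 0.7577.
The active pressure is zero where K_a γ z = 2c√K_a, so z_c = 2c/(γ√K_a) = 2×498/(112.3×0.7577) = 11.71 ft.

11.7 ft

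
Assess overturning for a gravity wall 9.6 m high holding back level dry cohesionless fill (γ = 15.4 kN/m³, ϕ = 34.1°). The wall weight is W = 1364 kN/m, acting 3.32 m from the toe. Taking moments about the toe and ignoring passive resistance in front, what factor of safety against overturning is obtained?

K_a = tan²(45° − 34.1°/2) = 0.2815.
P_a = ½K_aγH² = 0.5×0.2815×15.4×9.6² = 199.8 kN/m, acting at H/3 = 3.200 m above the base.
Overturning moment M_o = P_a × H/3 = 199.8 × 3.200 = 639.3.
Resisting moment M_r = W × 3.32 = 1364 × 3.32 = 4528.
FS_overturning = M_r/M_o = 4528/639.3 = 7.084.

7.08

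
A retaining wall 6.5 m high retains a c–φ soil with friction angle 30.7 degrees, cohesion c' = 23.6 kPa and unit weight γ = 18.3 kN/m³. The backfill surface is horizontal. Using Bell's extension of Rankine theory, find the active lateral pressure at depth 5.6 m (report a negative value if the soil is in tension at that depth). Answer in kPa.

6.34 kPa

K_a = (1 − sin φ)/(1 + sin φ) = 0.3240.
σ_a = K_a γ z − 2c√K_a = 0.3240×18.3×5.6 − 2×23.6×0.5692 = 6.338 kPa.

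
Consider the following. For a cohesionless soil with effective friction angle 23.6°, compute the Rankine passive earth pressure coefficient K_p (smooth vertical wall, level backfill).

2.34

K_p = (1 + sin φ)/(1 − sin φ) = tan²(45° + 23.6°/2) = 2.335.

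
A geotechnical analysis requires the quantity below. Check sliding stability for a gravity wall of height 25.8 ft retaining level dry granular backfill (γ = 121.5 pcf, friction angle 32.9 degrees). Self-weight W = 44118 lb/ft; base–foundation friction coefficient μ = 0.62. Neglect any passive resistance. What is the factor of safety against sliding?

K_a = tan²(45° − 32.9°/2) = 0.2960.
P_a = ½K_aγH² = 0.5×0.2960×121.5×25.8² = 11970 lb/ft, acting at H/3 = 8.600 ft above the base.
FS_sliding = μW / P_a = 0.62×44118 / 11970 = 2.285.

2.29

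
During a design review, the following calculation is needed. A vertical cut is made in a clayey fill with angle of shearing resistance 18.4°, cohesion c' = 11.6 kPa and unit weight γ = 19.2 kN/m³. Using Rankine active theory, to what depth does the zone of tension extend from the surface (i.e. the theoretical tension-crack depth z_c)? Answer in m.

1.68 m

K_a = tan²(45° − 18.4°/2) = 0.5202; √K_a = 0.7212.
The active pressure is zero where K_a γ z = 2c√K_a, so z_c = 2c/(γ√K_a) = 2×11.6/(19.2×0.7212) = 1.675 m.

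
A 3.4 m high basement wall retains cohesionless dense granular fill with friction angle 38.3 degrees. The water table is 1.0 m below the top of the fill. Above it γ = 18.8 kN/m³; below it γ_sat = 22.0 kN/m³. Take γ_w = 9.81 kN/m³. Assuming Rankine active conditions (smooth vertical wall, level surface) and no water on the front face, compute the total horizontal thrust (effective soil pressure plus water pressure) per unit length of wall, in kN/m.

49.3 kN/m

K_a = tan²(45° − φ/2) = 0.2347.
γ' = 22.0 − 9.81 = 12.19 kN/m³. Depth below WT = 2.4 m.
σ'_h at WT = K_a γ d_w = 4.413 kPa; at base = 4.413 + K_a γ' × 2.4 = 11.28 kPa.
P₁ (0–1.0 m) = ½×4.413×1.0 = 2.207. P₂ (1.0–3.4 m) = ½(4.413+11.28)×2.4 = 18.83.
P_w = ½ γ_w h₂² = 0.5×9.81×2.4² = 28.25. Total = 2.207+18.83+28.25 = 49.29 kN/m.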